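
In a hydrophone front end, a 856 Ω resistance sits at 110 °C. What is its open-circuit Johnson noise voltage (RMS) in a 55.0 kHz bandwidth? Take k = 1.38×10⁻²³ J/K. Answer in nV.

998 nV

T = 110 °C + 273.15 = 383.15 K
V_n = √(4kTRB)
4kTRB = 4 × 1.38×10⁻²³ × 383.15 × 8.56×10² × 5.50×10⁴ = 9.96×10⁻¹³ V²
V_n = √(9.96×10⁻¹³) = 9.98×10⁻⁷ V = 998 nV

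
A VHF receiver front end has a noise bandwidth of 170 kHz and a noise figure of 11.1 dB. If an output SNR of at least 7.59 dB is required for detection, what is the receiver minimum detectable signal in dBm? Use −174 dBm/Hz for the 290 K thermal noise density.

−103.0 dBm

Sensitivity = −174 + 10 log₁₀(B) + NF + SNR_min
= −174 + 52.3 + 11.1 + 7.59
= −103.01 dBm → −103.0 dBm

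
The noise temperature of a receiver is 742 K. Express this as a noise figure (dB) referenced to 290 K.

5.51 dB

F = 1 + T_e/T₀ = 1 + 742/290 = 3.55862
NF = 10 log₁₀(3.55862) = 5.51 dB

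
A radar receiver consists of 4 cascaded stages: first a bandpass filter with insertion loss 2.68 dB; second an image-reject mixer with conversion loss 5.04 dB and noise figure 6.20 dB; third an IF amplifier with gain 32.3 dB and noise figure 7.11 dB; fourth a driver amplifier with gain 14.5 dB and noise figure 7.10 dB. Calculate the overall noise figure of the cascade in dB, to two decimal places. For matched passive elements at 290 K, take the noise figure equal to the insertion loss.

Convert to linear (a loss of L dB is a gain of −L dB): F_i = 10^(NF_i/10), G_i = 10^(G_i,dB/10)
  Stage 1: F_1 = 10^(2.68/10) = 1.854, G_1 = 10^(−2.68/10) = 0.5395
  Stage 2: F_2 = 10^(6.20/10) = 4.169, G_2 = 10^(−5.04/10) = 0.3133
  Stage 3: F_3 = 10^(7.11/10) = 5.140, G_3 = 10^(32.3/10) = 1698
  Stage 4: F_4 = 10^(7.10/10) = 5.129, G_4 = 10^(14.5/10) = 28.18
Friis cascade:
  F = 1.854 + (4.169 − 1)/0.5395 + (5.140 − 1)/0.1690 + (5.129 − 1)/287.1 = 32.23
NF = 10 log₁₀(32.23) = 15.08 dB

15.08 dB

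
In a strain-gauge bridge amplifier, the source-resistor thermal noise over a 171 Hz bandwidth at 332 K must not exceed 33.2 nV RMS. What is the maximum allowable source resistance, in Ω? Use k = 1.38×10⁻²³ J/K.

Johnson–Nyquist: V_n = √(4kTRB) ⇒ R = V_n² / (4kTB)
4kTB = 4 × 1.38×10⁻²³ × 332 × 1.71×10² = 3.13×10⁻¹⁸
R = (3.32×10⁻⁸)² / 3.13×10⁻¹⁸ = 3.52×10² Ω = 352 Ω

352 Ω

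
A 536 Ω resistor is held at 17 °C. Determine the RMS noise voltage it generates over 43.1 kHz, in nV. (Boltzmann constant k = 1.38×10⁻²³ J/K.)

608 nV

T = 17 °C + 273.15 = 290.15 K
V_n = √(4kTRB)
4kTRB = 4 × 1.38×10⁻²³ × 290.15 × 5.36×10² × 4.31×10⁴ = 3.70×10⁻¹³ V²
V_n = √(3.70×10⁻¹³) = 6.08×10⁻⁷ V = 608 nV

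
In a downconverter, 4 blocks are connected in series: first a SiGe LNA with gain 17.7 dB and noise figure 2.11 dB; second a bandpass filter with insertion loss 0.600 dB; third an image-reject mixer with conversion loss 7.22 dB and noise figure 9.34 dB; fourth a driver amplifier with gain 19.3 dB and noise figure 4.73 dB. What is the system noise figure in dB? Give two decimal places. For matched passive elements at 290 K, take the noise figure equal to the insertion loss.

2.96 dB

Convert to linear (a loss of L dB is a gain of −L dB): F_i = 10^(NF_i/10), G_i = 10^(G_i,dB/10)
  Stage 1: F_1 = 10^(2.11/10) = 1.626, G_1 = 10^(17.7/10) = 58.88
  Stage 2: F_2 = 10^(0.600/10) = 1.148, G_2 = 10^(−0.600/10) = 0.8710
  Stage 3: F_3 = 10^(9.34/10) = 8.590, G_3 = 10^(−7.22/10) = 0.1897
  Stage 4: F_4 = 10^(4.73/10) = 2.972, G_4 = 10^(19.3/10) = 85.11
Friis cascade:
  F = 1.626 + (1.148 − 1)/58.88 + (8.590 − 1)/51.29 + (2.972 − 1)/9.727 = 1.979
NF = 10 log₁₀(1.979) = 2.96 dB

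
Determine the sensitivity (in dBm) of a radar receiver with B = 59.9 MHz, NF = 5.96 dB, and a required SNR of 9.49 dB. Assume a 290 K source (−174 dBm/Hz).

Sensitivity = −174 + 10 log₁₀(B) + NF + SNR_min
= −174 + 77.77 + 5.96 + 9.49
= −80.78 dBm → −80.8 dBm

−80.8 dBm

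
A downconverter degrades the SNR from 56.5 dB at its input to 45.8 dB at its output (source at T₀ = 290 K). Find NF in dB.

NF (dB) = SNR_in(dB) − SNR_out(dB) when the source is at T₀
NF = 56.5 − 45.8 = 10.7 dB

10.7 dB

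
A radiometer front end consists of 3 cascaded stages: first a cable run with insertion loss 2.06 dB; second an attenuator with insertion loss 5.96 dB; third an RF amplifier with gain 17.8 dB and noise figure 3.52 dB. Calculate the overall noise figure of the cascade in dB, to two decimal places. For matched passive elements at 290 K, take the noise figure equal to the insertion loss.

11.54 dB

Convert to linear (a loss of L dB is a gain of −L dB): F_i = 10^(NF_i/10), G_i = 10^(G_i,dB/10)
  Stage 1: F_1 = 10^(2.06/10) = 1.607, G_1 = 10^(−2.06/10) = 0.6223
  Stage 2: F_2 = 10^(5.96/10) = 3.945, G_2 = 10^(−5.96/10) = 0.2535
  Stage 3: F_3 = 10^(3.52/10) = 2.249, G_3 = 10^(17.8/10) = 60.26
Friis cascade:
  F = 1.607 + (3.945 − 1)/0.6223 + (2.249 − 1)/0.1578 = 14.26
NF = 10 log₁₀(14.26) = 11.54 dB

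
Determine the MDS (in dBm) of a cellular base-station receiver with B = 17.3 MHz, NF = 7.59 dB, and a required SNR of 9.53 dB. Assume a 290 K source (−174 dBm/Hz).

−84.5 dBm

Sensitivity = −174 + 10 log₁₀(B) + NF + SNR_min
= −174 + 72.38 + 7.59 + 9.53
= −84.50 dBm → −84.5 dBm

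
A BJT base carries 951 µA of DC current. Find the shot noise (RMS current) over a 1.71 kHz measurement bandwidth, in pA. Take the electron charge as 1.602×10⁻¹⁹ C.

722 pA

I_n = √(2qI·B)
2qI·B = 2 × 1.602×10⁻¹⁹ × 9.51×10⁻⁴ × 1.71×10³ = 5.21×10⁻¹⁹ A²
I_n = √(5.21×10⁻¹⁹) = 7.22×10⁻¹⁰ A = 722 pA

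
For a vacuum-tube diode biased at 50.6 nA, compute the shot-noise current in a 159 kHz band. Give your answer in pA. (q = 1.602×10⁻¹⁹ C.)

50.8 pA

I_n = √(2qI·B)
2qI·B = 2 × 1.602×10⁻¹⁹ × 5.06×10⁻⁸ × 1.59×10⁵ = 2.58×10⁻²¹ A²
I_n = √(2.58×10⁻²¹) = 5.08×10⁻¹¹ A = 50.8 pA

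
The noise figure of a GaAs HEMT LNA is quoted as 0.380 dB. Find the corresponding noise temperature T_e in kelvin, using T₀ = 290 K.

26.5 K

F = 10^(0.380/10) = 1.09144
T_e = (F − 1)·T₀ = (1.09144 − 1) × 290 = 26.5 K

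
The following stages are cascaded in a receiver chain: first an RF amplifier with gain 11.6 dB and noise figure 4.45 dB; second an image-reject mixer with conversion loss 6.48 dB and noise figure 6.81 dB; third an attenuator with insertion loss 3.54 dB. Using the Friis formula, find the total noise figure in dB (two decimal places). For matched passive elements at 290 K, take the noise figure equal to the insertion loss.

5.36 dB

Convert to linear (a loss of L dB is a gain of −L dB): F_i = 10^(NF_i/10), G_i = 10^(G_i,dB/10)
  Stage 1: F_1 = 10^(4.45/10) = 2.786, G_1 = 10^(11.6/10) = 14.45
  Stage 2: F_2 = 10^(6.81/10) = 4.797, G_2 = 10^(−6.48/10) = 0.2249
  Stage 3: F_3 = 10^(3.54/10) = 2.259, G_3 = 10^(−3.54/10) = 0.4426
Friis cascade:
  F = 2.786 + (4.797 − 1)/14.45 + (2.259 − 1)/3.251 = 3.436
NF = 10 log₁₀(3.436) = 5.36 dB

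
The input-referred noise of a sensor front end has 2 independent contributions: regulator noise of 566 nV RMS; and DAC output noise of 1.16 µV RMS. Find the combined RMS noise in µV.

Uncorrelated sources add in power (mean-square): V_tot = √(ΣV_i²)
V_tot = √[(5.66×10⁻⁷)² + (1.16×10⁻⁶)²] = 1.29×10⁻⁶ V = 1.29 µV

1.29 µV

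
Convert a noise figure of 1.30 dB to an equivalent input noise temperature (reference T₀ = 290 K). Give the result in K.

F = 10^(1.30/10) = 1.34896
T_e = (F − 1)·T₀ = (1.34896 − 1) × 290 = 101 K

101 K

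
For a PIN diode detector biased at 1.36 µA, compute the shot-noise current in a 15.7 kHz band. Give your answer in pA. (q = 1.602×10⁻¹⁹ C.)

I_n = √(2qI·B)
2qI·B = 2 × 1.602×10⁻¹⁹ × 1.36×10⁻⁶ × 1.57×10⁴ = 6.84×10⁻²¹ A²
I_n = √(6.84×10⁻²¹) = 8.27×10⁻¹¹ A = 82.7 pA

82.7 pA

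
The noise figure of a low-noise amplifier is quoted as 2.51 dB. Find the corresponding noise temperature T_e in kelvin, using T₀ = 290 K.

227 K

F = 10^(2.51/10) = 1.78238
T_e = (F − 1)·T₀ = (1.78238 − 1) × 290 = 227 K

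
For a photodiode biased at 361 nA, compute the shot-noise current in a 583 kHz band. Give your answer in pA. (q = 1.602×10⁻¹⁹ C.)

I_n = √(2qI·B)
2qI·B = 2 × 1.602×10⁻¹⁹ × 3.61×10⁻⁷ × 5.83×10⁵ = 6.74×10⁻²⁰ A²
I_n = √(6.74×10⁻²⁰) = 2.60×10⁻¹⁰ A = 260 pA

260 pA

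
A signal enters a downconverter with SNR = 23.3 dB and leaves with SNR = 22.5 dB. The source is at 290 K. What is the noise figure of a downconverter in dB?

NF (dB) = SNR_in(dB) − SNR_out(dB) when the source is at T₀
NF = 23.3 − 22.5 = 0.8 dB

0.8 dB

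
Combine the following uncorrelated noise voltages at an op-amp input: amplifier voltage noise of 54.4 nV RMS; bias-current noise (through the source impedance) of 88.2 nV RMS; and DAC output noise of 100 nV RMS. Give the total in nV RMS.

Uncorrelated sources add in power (mean-square): V_tot = √(ΣV_i²)
V_tot = √[(5.44×10⁻⁸)² + (8.82×10⁻⁸)² + (1.00×10⁻⁷)²] = 1.44×10⁻⁷ V = 144 nV

144 nV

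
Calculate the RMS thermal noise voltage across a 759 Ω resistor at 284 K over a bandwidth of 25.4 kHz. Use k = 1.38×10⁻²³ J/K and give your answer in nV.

550 nV

V_n = √(4kTRB)
4kTRB = 4 × 1.38×10⁻²³ × 284 × 7.59×10² × 2.54×10⁴ = 3.02×10⁻¹³ V²
V_n = √(3.02×10⁻¹³) = 5.50×10⁻⁷ V = 550 nV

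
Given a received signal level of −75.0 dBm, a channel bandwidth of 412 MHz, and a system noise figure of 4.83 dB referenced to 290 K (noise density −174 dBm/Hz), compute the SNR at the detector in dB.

8.0 dB

Noise floor: N = −174 + 10 log₁₀(B) + NF
10 log₁₀(4.12×10⁸) = 86.15 dB
N = −174 + 86.15 + 4.83 = −83.02 dBm
SNR = P_sig − N = −75.0 − (−83.02) = 8.02 dB → 8.0 dB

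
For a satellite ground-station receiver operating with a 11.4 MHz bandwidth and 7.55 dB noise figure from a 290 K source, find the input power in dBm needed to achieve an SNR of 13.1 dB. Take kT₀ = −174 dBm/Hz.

Sensitivity = −174 + 10 log₁₀(B) + NF + SNR_min
= −174 + 70.57 + 7.55 + 13.1
= −82.78 dBm → −82.8 dBm

−82.8 dBm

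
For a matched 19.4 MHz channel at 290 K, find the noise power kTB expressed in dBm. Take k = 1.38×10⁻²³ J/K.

P_n = kTB = 1.38×10⁻²³ × 290 × 1.94×10⁷ = 7.76×10⁻¹⁴ W
In dBm: 10 log₁₀(7.76×10⁻¹⁴ / 10⁻³) = −101.1 dBm

−101.1 dBm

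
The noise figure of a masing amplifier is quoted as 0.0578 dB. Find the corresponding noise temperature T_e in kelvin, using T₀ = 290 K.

3.89 K

F = 10^(0.0578/10) = 1.0134
T_e = (F − 1)·T₀ = (1.0134 − 1) × 290 = 3.89 K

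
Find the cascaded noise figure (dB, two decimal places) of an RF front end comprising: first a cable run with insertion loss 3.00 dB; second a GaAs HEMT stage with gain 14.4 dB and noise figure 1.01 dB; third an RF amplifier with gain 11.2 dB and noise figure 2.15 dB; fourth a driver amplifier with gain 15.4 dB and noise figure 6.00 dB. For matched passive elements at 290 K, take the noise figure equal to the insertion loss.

4.12 dB

Convert to linear (a loss of L dB is a gain of −L dB): F_i = 10^(NF_i/10), G_i = 10^(G_i,dB/10)
  Stage 1: F_1 = 10^(3.00/10) = 1.995, G_1 = 10^(−3.00/10) = 0.5012
  Stage 2: F_2 = 10^(1.01/10) = 1.262, G_2 = 10^(14.4/10) = 27.54
  Stage 3: F_3 = 10^(2.15/10) = 1.641, G_3 = 10^(11.2/10) = 13.18
  Stage 4: F_4 = 10^(6.00/10) = 3.981, G_4 = 10^(15.4/10) = 34.67
Friis cascade:
  F = 1.995 + (1.262 − 1)/0.5012 + (1.641 − 1)/13.80 + (3.981 − 1)/182.0 = 2.580
NF = 10 log₁₀(2.580) = 4.12 dB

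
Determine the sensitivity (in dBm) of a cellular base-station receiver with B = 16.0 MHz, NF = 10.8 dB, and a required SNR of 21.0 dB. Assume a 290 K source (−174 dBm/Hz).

−70.2 dBm

Sensitivity = −174 + 10 log₁₀(B) + NF + SNR_min
= −174 + 72.04 + 10.8 + 21.0
= −70.16 dBm → −70.2 dBm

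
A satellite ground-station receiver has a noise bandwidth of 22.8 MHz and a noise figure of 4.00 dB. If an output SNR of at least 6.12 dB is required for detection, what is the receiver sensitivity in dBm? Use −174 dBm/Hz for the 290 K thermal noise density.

−90.3 dBm

Sensitivity = −174 + 10 log₁₀(B) + NF + SNR_min
= −174 + 73.58 + 4.00 + 6.12
= −90.30 dBm → −90.3 dBm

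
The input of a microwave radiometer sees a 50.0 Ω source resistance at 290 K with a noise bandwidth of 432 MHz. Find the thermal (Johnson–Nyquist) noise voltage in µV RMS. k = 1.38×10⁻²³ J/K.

V_n = √(4kTRB)
4kTRB = 4 × 1.38×10⁻²³ × 290 × 5.00×10¹ × 4.32×10⁸ = 3.46×10⁻¹⁰ V²
V_n = √(3.46×10⁻¹⁰) = 1.86×10⁻⁵ V = 18.6 µV

18.6 µV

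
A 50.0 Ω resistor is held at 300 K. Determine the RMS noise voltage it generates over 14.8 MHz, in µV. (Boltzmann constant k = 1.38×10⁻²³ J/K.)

3.50 µV

V_n = √(4kTRB)
4kTRB = 4 × 1.38×10⁻²³ × 300 × 5.00×10¹ × 1.48×10⁷ = 1.23×10⁻¹¹ V²
V_n = √(1.23×10⁻¹¹) = 3.50×10⁻⁶ V = 3.50 µV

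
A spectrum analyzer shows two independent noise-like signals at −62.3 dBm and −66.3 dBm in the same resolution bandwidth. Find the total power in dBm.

Convert to linear, add, convert back:
P₁ = 5.89×10⁻¹⁰ W, P₂ = 2.34×10⁻¹⁰ W
P_tot = 8.23×10⁻¹⁰ W → 10 log₁₀(P_tot / 10⁻³) = −60.8 dBm

−60.8 dBm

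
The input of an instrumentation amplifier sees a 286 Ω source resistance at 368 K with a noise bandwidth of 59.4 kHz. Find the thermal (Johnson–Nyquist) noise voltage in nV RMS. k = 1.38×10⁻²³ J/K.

587 nV

V_n = √(4kTRB)
4kTRB = 4 × 1.38×10⁻²³ × 368 × 2.86×10² × 5.94×10⁴ = 3.45×10⁻¹³ V²
V_n = √(3.45×10⁻¹³) = 5.87×10⁻⁷ V = 587 nV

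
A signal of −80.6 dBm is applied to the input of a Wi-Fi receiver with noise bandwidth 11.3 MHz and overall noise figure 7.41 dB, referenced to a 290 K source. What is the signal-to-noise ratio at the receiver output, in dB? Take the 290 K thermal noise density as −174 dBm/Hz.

Noise floor: N = −174 + 10 log₁₀(B) + NF
10 log₁₀(1.13×10⁷) = 70.53 dB
N = −174 + 70.53 + 7.41 = −96.06 dBm
SNR = P_sig − N = −80.6 − (−96.06) = 15.46 dB → 15.5 dB

15.5 dB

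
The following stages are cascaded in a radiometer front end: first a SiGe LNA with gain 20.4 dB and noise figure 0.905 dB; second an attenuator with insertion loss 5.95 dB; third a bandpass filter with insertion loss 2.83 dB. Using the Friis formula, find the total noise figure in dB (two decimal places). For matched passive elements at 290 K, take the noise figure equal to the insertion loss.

1.11 dB

Convert to linear (a loss of L dB is a gain of −L dB): F_i = 10^(NF_i/10), G_i = 10^(G_i,dB/10)
  Stage 1: F_1 = 10^(0.905/10) = 1.232, G_1 = 10^(20.4/10) = 109.6
  Stage 2: F_2 = 10^(5.95/10) = 3.936, G_2 = 10^(−5.95/10) = 0.2541
  Stage 3: F_3 = 10^(2.83/10) = 1.919, G_3 = 10^(−2.83/10) = 0.5212
Friis cascade:
  F = 1.232 + (3.936 − 1)/109.6 + (1.919 − 1)/27.86 = 1.291
NF = 10 log₁₀(1.291) = 1.11 dB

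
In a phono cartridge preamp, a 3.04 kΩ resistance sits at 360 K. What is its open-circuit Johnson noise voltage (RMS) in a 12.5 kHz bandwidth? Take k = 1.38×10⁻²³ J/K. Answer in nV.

V_n = √(4kTRB)
4kTRB = 4 × 1.38×10⁻²³ × 360 × 3.04×10³ × 1.25×10⁴ = 7.55×10⁻¹³ V²
V_n = √(7.55×10⁻¹³) = 8.69×10⁻⁷ V = 869 nV

869 nV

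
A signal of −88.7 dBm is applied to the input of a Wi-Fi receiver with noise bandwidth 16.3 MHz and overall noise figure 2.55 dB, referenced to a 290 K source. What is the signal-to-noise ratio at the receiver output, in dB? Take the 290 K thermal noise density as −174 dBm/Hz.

10.6 dB

Noise floor: N = −174 + 10 log₁₀(B) + NF
10 log₁₀(1.63×10⁷) = 72.12 dB
N = −174 + 72.12 + 2.55 = −99.33 dBm
SNR = P_sig − N = −88.7 − (−99.33) = 10.63 dB → 10.6 dB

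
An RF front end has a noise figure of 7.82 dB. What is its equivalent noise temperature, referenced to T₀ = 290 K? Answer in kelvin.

1465 K

F = 10^(7.82/10) = 6.05341
T_e = (F − 1)·T₀ = (6.05341 − 1) × 290 = 1465 K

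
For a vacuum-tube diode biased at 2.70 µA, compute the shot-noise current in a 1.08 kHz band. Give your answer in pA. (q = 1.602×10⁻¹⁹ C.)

30.6 pA

I_n = √(2qI·B)
2qI·B = 2 × 1.602×10⁻¹⁹ × 2.70×10⁻⁶ × 1.08×10³ = 9.34×10⁻²² A²
I_n = √(9.34×10⁻²²) = 3.06×10⁻¹¹ A = 30.6 pA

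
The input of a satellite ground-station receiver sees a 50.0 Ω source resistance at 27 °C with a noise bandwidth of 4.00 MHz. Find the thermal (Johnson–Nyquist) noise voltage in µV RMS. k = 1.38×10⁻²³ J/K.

T = 27 °C + 273.15 = 300.15 K
V_n = √(4kTRB)
4kTRB = 4 × 1.38×10⁻²³ × 300.15 × 5.00×10¹ × 4.00×10⁶ = 3.31×10⁻¹² V²
V_n = √(3.31×10⁻¹²) = 1.82×10⁻⁶ V = 1.82 µV

1.82 µV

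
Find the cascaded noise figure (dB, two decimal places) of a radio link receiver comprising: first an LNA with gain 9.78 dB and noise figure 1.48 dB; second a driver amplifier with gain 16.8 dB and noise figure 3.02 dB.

Convert to linear (a loss of L dB is a gain of −L dB): F_i = 10^(NF_i/10), G_i = 10^(G_i,dB/10)
  Stage 1: F_1 = 10^(1.48/10) = 1.406, G_1 = 10^(9.78/10) = 9.506
  Stage 2: F_2 = 10^(3.02/10) = 2.004, G_2 = 10^(16.8/10) = 47.86
Friis cascade:
  F = 1.406 + (2.004 − 1)/9.506 = 1.512
NF = 10 log₁₀(1.512) = 1.79 dB

1.79 dB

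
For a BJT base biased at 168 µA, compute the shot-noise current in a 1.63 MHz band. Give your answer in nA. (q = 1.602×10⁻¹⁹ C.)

I_n = √(2qI·B)
2qI·B = 2 × 1.602×10⁻¹⁹ × 1.68×10⁻⁴ × 1.63×10⁶ = 8.77×10⁻¹⁷ A²
I_n = √(8.77×10⁻¹⁷) = 9.37×10⁻⁹ A = 9.37 nA

9.37 nA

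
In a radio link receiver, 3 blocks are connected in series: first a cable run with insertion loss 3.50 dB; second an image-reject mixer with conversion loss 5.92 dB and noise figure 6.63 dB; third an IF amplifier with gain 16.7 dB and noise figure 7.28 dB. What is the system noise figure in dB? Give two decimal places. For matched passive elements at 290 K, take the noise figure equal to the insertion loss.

Convert to linear (a loss of L dB is a gain of −L dB): F_i = 10^(NF_i/10), G_i = 10^(G_i,dB/10)
  Stage 1: F_1 = 10^(3.50/10) = 2.239, G_1 = 10^(−3.50/10) = 0.4467
  Stage 2: F_2 = 10^(6.63/10) = 4.603, G_2 = 10^(−5.92/10) = 0.2559
  Stage 3: F_3 = 10^(7.28/10) = 5.346, G_3 = 10^(16.7/10) = 46.77
Friis cascade:
  F = 2.239 + (4.603 − 1)/0.4467 + (5.346 − 1)/0.1143 = 48.33
NF = 10 log₁₀(48.33) = 16.84 dB

16.84 dB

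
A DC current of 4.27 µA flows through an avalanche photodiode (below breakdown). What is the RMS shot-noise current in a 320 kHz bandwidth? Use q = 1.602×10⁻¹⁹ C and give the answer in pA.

662 pA

I_n = √(2qI·B)
2qI·B = 2 × 1.602×10⁻¹⁹ × 4.27×10⁻⁶ × 3.20×10⁵ = 4.38×10⁻¹⁹ A²
I_n = √(4.38×10⁻¹⁹) = 6.62×10⁻¹⁰ A = 662 pA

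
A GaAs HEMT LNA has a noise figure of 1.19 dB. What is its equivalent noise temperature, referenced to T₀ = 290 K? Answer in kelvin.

F = 10^(1.19/10) = 1.31522
T_e = (F − 1)·T₀ = (1.31522 − 1) × 290 = 91.4 K

91.4 K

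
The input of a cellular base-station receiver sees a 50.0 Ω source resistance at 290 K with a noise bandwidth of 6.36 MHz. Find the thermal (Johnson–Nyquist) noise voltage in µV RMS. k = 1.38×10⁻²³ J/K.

2.26 µV

V_n = √(4kTRB)
4kTRB = 4 × 1.38×10⁻²³ × 290 × 5.00×10¹ × 6.36×10⁶ = 5.09×10⁻¹² V²
V_n = √(5.09×10⁻¹²) = 2.26×10⁻⁶ V = 2.26 µV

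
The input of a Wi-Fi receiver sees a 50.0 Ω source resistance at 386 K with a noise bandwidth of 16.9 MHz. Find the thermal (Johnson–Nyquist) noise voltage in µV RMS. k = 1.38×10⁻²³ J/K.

V_n = √(4kTRB)
4kTRB = 4 × 1.38×10⁻²³ × 386 × 5.00×10¹ × 1.69×10⁷ = 1.80×10⁻¹¹ V²
V_n = √(1.80×10⁻¹¹) = 4.24×10⁻⁶ V = 4.24 µV

4.24 µV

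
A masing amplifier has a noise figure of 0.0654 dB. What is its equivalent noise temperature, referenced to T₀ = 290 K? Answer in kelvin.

F = 10^(0.0654/10) = 1.01517
T_e = (F − 1)·T₀ = (1.01517 − 1) × 290 = 4.40 K

4.40 K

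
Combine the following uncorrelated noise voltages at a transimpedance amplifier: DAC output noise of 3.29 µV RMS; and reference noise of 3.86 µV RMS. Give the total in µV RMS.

Uncorrelated sources add in power (mean-square): V_tot = √(ΣV_i²)
V_tot = √[(3.29×10⁻⁶)² + (3.86×10⁻⁶)²] = 5.07×10⁻⁶ V = 5.07 µV

5.07 µV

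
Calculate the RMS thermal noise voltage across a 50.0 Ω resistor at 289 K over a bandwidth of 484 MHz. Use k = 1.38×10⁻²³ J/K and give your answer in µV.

V_n = √(4kTRB)
4kTRB = 4 × 1.38×10⁻²³ × 289 × 5.00×10¹ × 4.84×10⁸ = 3.86×10⁻¹⁰ V²
V_n = √(3.86×10⁻¹⁰) = 1.96×10⁻⁵ V = 19.6 µV

19.6 µV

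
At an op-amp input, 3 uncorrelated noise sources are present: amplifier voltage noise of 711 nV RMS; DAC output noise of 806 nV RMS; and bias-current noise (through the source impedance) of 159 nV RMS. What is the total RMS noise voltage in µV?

1.09 µV

Uncorrelated sources add in power (mean-square): V_tot = √(ΣV_i²)
V_tot = √[(7.11×10⁻⁷)² + (8.06×10⁻⁷)² + (1.59×10⁻⁷)²] = 1.09×10⁻⁶ V = 1.09 µV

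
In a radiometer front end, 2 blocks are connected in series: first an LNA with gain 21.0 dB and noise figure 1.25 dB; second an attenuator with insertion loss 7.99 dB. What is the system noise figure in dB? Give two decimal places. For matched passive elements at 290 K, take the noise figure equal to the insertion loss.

1.38 dB

Convert to linear (a loss of L dB is a gain of −L dB): F_i = 10^(NF_i/10), G_i = 10^(G_i,dB/10)
  Stage 1: F_1 = 10^(1.25/10) = 1.334, G_1 = 10^(21.0/10) = 125.9
  Stage 2: F_2 = 10^(7.99/10) = 6.295, G_2 = 10^(−7.99/10) = 0.1589
Friis cascade:
  F = 1.334 + (6.295 − 1)/125.9 = 1.376
NF = 10 log₁₀(1.376) = 1.38 dB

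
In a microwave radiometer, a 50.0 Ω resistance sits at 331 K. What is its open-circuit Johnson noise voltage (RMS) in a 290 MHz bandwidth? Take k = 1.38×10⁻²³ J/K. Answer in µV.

16.3 µV

V_n = √(4kTRB)
4kTRB = 4 × 1.38×10⁻²³ × 331 × 5.00×10¹ × 2.90×10⁸ = 2.65×10⁻¹⁰ V²
V_n = √(2.65×10⁻¹⁰) = 1.63×10⁻⁵ V = 16.3 µV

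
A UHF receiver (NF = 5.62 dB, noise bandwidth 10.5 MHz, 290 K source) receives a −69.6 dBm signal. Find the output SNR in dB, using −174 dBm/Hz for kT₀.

Noise floor: N = −174 + 10 log₁₀(B) + NF
10 log₁₀(1.05×10⁷) = 70.21 dB
N = −174 + 70.21 + 5.62 = −98.17 dBm
SNR = P_sig − N = −69.6 − (−98.17) = 28.57 dB → 28.6 dB

28.6 dB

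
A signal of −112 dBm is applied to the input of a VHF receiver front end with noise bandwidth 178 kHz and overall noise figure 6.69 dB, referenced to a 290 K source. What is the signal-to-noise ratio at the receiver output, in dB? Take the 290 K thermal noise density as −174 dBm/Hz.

Noise floor: N = −174 + 10 log₁₀(B) + NF
10 log₁₀(1.78×10⁵) = 52.5 dB
N = −174 + 52.5 + 6.69 = −114.81 dBm
SNR = P_sig − N = −112 − (−114.81) = 2.81 dB → 2.8 dB

2.8 dB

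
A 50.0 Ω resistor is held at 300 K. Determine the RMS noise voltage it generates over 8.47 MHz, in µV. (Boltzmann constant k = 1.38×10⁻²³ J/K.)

2.65 µV

V_n = √(4kTRB)
4kTRB = 4 × 1.38×10⁻²³ × 300 × 5.00×10¹ × 8.47×10⁶ = 7.01×10⁻¹² V²
V_n = √(7.01×10⁻¹²) = 2.65×10⁻⁶ V = 2.65 µV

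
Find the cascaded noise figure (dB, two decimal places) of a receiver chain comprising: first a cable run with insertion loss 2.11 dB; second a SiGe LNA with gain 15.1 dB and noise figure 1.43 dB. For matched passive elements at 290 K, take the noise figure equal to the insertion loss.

3.54 dB

Convert to linear (a loss of L dB is a gain of −L dB): F_i = 10^(NF_i/10), G_i = 10^(G_i,dB/10)
  Stage 1: F_1 = 10^(2.11/10) = 1.626, G_1 = 10^(−2.11/10) = 0.6152
  Stage 2: F_2 = 10^(1.43/10) = 1.390, G_2 = 10^(15.1/10) = 32.36
Friis cascade:
  F = 1.626 + (1.390 − 1)/0.6152 = 2.259
NF = 10 log₁₀(2.259) = 3.54 dB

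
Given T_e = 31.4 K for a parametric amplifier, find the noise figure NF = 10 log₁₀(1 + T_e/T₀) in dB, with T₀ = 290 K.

0.446 dB

F = 1 + T_e/T₀ = 1 + 31.4/290 = 1.10828
NF = 10 log₁₀(1.10828) = 0.446 dB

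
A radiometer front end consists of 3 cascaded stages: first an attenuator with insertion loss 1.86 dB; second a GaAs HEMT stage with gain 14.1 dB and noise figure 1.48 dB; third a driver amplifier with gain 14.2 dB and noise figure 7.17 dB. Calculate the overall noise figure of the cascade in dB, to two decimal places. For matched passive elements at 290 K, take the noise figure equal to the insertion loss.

3.82 dB

Convert to linear (a loss of L dB is a gain of −L dB): F_i = 10^(NF_i/10), G_i = 10^(G_i,dB/10)
  Stage 1: F_1 = 10^(1.86/10) = 1.535, G_1 = 10^(−1.86/10) = 0.6516
  Stage 2: F_2 = 10^(1.48/10) = 1.406, G_2 = 10^(14.1/10) = 25.70
  Stage 3: F_3 = 10^(7.17/10) = 5.212, G_3 = 10^(14.2/10) = 26.30
Friis cascade:
  F = 1.535 + (1.406 − 1)/0.6516 + (5.212 − 1)/16.75 = 2.409
NF = 10 log₁₀(2.409) = 3.82 dB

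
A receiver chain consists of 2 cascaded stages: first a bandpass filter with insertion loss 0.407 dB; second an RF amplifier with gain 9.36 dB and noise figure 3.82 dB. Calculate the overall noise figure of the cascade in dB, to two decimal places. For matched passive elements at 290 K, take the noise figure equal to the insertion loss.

Convert to linear (a loss of L dB is a gain of −L dB): F_i = 10^(NF_i/10), G_i = 10^(G_i,dB/10)
  Stage 1: F_1 = 10^(0.407/10) = 1.098, G_1 = 10^(−0.407/10) = 0.9105
  Stage 2: F_2 = 10^(3.82/10) = 2.410, G_2 = 10^(9.36/10) = 8.630
Friis cascade:
  F = 1.098 + (2.410 − 1)/0.9105 = 2.647
NF = 10 log₁₀(2.647) = 4.23 dB

4.23 dB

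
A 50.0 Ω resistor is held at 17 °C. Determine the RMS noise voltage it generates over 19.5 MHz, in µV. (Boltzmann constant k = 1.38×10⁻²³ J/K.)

T = 17 °C + 273.15 = 290.15 K
V_n = √(4kTRB)
4kTRB = 4 × 1.38×10⁻²³ × 290.15 × 5.00×10¹ × 1.95×10⁷ = 1.56×10⁻¹¹ V²
V_n = √(1.56×10⁻¹¹) = 3.95×10⁻⁶ V = 3.95 µV

3.95 µV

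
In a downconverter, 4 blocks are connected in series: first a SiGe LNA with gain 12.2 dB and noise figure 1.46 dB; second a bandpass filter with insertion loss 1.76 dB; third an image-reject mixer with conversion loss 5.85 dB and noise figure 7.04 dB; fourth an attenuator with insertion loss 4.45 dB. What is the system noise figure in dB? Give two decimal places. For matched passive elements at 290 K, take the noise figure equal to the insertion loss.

3.83 dB

Convert to linear (a loss of L dB is a gain of −L dB): F_i = 10^(NF_i/10), G_i = 10^(G_i,dB/10)
  Stage 1: F_1 = 10^(1.46/10) = 1.400, G_1 = 10^(12.2/10) = 16.60
  Stage 2: F_2 = 10^(1.76/10) = 1.500, G_2 = 10^(−1.76/10) = 0.6668
  Stage 3: F_3 = 10^(7.04/10) = 5.058, G_3 = 10^(−5.85/10) = 0.2600
  Stage 4: F_4 = 10^(4.45/10) = 2.786, G_4 = 10^(−4.45/10) = 0.3589
Friis cascade:
  F = 1.400 + (1.500 − 1)/16.60 + (5.058 − 1)/11.07 + (2.786 − 1)/2.877 = 2.417
NF = 10 log₁₀(2.417) = 3.83 dB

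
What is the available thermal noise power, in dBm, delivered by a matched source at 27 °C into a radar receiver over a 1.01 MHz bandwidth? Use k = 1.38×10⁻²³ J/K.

T = 27 °C + 273.15 = 300.15 K
P_n = kTB = 1.38×10⁻²³ × 300.15 × 1.01×10⁶ = 4.18×10⁻¹⁵ W
In dBm: 10 log₁₀(4.18×10⁻¹⁵ / 10⁻³) = −113.8 dBm

−113.8 dBm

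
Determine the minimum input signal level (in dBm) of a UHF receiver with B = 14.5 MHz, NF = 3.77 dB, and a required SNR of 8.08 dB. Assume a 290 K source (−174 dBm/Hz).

Sensitivity = −174 + 10 log₁₀(B) + NF + SNR_min
= −174 + 71.61 + 3.77 + 8.08
= −90.54 dBm → −90.5 dBm

−90.5 dBm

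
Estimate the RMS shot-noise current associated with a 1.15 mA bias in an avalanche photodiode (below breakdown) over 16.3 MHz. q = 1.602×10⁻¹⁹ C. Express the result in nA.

77.5 nA

I_n = √(2qI·B)
2qI·B = 2 × 1.602×10⁻¹⁹ × 1.15×10⁻³ × 1.63×10⁷ = 6.01×10⁻¹⁵ A²
I_n = √(6.01×10⁻¹⁵) = 7.75×10⁻⁸ A = 77.5 nA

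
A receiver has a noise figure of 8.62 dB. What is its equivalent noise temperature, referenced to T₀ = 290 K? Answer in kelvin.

F = 10^(8.62/10) = 7.2778
T_e = (F − 1)·T₀ = (7.2778 − 1) × 290 = 1821 K

1821 K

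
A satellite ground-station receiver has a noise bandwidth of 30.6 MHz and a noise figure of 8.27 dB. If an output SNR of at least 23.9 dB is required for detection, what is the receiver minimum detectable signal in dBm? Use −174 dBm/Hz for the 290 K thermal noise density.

Sensitivity = −174 + 10 log₁₀(B) + NF + SNR_min
= −174 + 74.86 + 8.27 + 23.9
= −66.97 dBm → −67.0 dBm

−67.0 dBm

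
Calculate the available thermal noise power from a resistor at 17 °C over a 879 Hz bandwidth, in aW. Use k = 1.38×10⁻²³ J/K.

T = 17 °C + 273.15 = 290.15 K
P_n = kTB = 1.38×10⁻²³ × 290.15 × 8.79×10² = 3.52×10⁻¹⁸ W = 3.52 aW

3.52 aW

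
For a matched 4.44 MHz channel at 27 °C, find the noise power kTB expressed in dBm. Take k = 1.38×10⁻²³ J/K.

−107.4 dBm

T = 27 °C + 273.15 = 300.15 K
P_n = kTB = 1.38×10⁻²³ × 300.15 × 4.44×10⁶ = 1.84×10⁻¹⁴ W
In dBm: 10 log₁₀(1.84×10⁻¹⁴ / 10⁻³) = −107.4 dBm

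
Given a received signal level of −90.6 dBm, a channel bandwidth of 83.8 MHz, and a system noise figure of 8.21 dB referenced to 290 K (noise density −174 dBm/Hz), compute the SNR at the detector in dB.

−4.0 dB

Noise floor: N = −174 + 10 log₁₀(B) + NF
10 log₁₀(8.38×10⁷) = 79.23 dB
N = −174 + 79.23 + 8.21 = −86.56 dBm
SNR = P_sig − N = −90.6 − (−86.56) = −4.04 dB → −4.0 dB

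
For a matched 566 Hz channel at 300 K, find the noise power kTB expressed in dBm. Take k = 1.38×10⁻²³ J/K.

−146.3 dBm

P_n = kTB = 1.38×10⁻²³ × 300 × 5.66×10² = 2.34×10⁻¹⁸ W
In dBm: 10 log₁₀(2.34×10⁻¹⁸ / 10⁻³) = −146.3 dBm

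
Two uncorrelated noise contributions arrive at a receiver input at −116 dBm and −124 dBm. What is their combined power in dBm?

−115.4 dBm

Convert to linear, add, convert back:
P₁ = 2.51×10⁻¹⁵ W, P₂ = 3.98×10⁻¹⁶ W
P_tot = 2.91×10⁻¹⁵ W → 10 log₁₀(P_tot / 10⁻³) = −115.4 dBm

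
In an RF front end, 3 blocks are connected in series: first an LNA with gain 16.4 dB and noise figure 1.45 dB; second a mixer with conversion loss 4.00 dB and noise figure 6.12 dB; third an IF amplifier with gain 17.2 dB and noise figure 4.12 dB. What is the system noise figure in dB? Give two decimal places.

Convert to linear (a loss of L dB is a gain of −L dB): F_i = 10^(NF_i/10), G_i = 10^(G_i,dB/10)
  Stage 1: F_1 = 10^(1.45/10) = 1.396, G_1 = 10^(16.4/10) = 43.65
  Stage 2: F_2 = 10^(6.12/10) = 4.093, G_2 = 10^(−4.00/10) = 0.3981
  Stage 3: F_3 = 10^(4.12/10) = 2.582, G_3 = 10^(17.2/10) = 52.48
Friis cascade:
  F = 1.396 + (4.093 − 1)/43.65 + (2.582 − 1)/17.38 = 1.558
NF = 10 log₁₀(1.558) = 1.93 dB

1.93 dB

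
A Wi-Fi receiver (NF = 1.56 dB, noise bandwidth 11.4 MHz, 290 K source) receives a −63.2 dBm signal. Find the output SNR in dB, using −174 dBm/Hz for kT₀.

Noise floor: N = −174 + 10 log₁₀(B) + NF
10 log₁₀(1.14×10⁷) = 70.57 dB
N = −174 + 70.57 + 1.56 = −101.87 dBm
SNR = P_sig − N = −63.2 − (−101.87) = 38.67 dB → 38.7 dB

38.7 dB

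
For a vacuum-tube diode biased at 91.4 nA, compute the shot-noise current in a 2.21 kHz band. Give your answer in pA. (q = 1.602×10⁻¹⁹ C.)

8.04 pA

I_n = √(2qI·B)
2qI·B = 2 × 1.602×10⁻¹⁹ × 9.14×10⁻⁸ × 2.21×10³ = 6.47×10⁻²³ A²
I_n = √(6.47×10⁻²³) = 8.04×10⁻¹² A = 8.04 pA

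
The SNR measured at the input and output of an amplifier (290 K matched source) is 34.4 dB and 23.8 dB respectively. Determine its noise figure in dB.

NF (dB) = SNR_in(dB) − SNR_out(dB) when the source is at T₀
NF = 34.4 − 23.8 = 10.6 dB

10.6 dB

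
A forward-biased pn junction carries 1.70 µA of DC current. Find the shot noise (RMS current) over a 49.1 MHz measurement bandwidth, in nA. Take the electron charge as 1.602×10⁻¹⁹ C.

5.17 nA

I_n = √(2qI·B)
2qI·B = 2 × 1.602×10⁻¹⁹ × 1.70×10⁻⁶ × 4.91×10⁷ = 2.67×10⁻¹⁷ A²
I_n = √(2.67×10⁻¹⁷) = 5.17×10⁻⁹ A = 5.17 nA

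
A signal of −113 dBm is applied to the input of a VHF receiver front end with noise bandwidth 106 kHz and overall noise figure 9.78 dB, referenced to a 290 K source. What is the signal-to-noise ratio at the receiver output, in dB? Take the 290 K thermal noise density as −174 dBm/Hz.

1.0 dB

Noise floor: N = −174 + 10 log₁₀(B) + NF
10 log₁₀(1.06×10⁵) = 50.25 dB
N = −174 + 50.25 + 9.78 = −113.97 dBm
SNR = P_sig − N = −113 − (−113.97) = 0.97 dB → 1.0 dB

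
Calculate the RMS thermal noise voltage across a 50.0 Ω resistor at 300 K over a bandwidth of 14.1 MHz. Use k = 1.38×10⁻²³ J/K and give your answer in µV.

3.42 µV

V_n = √(4kTRB)
4kTRB = 4 × 1.38×10⁻²³ × 300 × 5.00×10¹ × 1.41×10⁷ = 1.17×10⁻¹¹ V²
V_n = √(1.17×10⁻¹¹) = 3.42×10⁻⁶ V = 3.42 µV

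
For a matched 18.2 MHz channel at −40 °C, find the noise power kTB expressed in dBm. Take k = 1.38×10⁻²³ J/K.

−102.3 dBm

T = −40 °C + 273.15 = 233.15 K
P_n = kTB = 1.38×10⁻²³ × 233.15 × 1.82×10⁷ = 5.86×10⁻¹⁴ W
In dBm: 10 log₁₀(5.86×10⁻¹⁴ / 10⁻³) = −102.3 dBm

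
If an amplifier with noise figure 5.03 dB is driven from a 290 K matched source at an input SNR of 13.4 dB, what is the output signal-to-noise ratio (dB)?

8.37 dB

By definition F = SNR_in/SNR_out, so in dB: SNR_out = SNR_in − NF
SNR_out = 13.4 − 5.03 = 8.37 dB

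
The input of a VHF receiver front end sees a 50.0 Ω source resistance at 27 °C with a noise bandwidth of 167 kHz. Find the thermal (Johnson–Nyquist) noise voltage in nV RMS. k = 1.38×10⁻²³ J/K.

372 nV

T = 27 °C + 273.15 = 300.15 K
V_n = √(4kTRB)
4kTRB = 4 × 1.38×10⁻²³ × 300.15 × 5.00×10¹ × 1.67×10⁵ = 1.38×10⁻¹³ V²
V_n = √(1.38×10⁻¹³) = 3.72×10⁻⁷ V = 372 nV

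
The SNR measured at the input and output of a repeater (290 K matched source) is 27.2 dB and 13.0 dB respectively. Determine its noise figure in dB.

14.2 dB

NF (dB) = SNR_in(dB) − SNR_out(dB) when the source is at T₀
NF = 27.2 − 13.0 = 14.2 dB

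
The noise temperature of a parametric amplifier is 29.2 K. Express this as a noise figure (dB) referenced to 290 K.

0.417 dB

F = 1 + T_e/T₀ = 1 + 29.2/290 = 1.10069
NF = 10 log₁₀(1.10069) = 0.417 dB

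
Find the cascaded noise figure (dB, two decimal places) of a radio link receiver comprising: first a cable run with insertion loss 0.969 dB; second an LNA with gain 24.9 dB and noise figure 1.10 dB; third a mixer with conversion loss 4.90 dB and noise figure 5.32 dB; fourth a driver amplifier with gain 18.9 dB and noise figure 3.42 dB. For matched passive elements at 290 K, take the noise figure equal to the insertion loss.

2.14 dB

Convert to linear (a loss of L dB is a gain of −L dB): F_i = 10^(NF_i/10), G_i = 10^(G_i,dB/10)
  Stage 1: F_1 = 10^(0.969/10) = 1.250, G_1 = 10^(−0.969/10) = 0.8000
  Stage 2: F_2 = 10^(1.10/10) = 1.288, G_2 = 10^(24.9/10) = 309.0
  Stage 3: F_3 = 10^(5.32/10) = 3.404, G_3 = 10^(−4.90/10) = 0.3236
  Stage 4: F_4 = 10^(3.42/10) = 2.198, G_4 = 10^(18.9/10) = 77.62
Friis cascade:
  F = 1.250 + (1.288 − 1)/0.8000 + (3.404 − 1)/247.2 + (2.198 − 1)/80.00 = 1.635
NF = 10 log₁₀(1.635) = 2.14 dB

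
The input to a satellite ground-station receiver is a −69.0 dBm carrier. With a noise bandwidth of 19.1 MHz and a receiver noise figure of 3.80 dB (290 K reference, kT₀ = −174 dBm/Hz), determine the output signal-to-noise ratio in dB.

28.4 dB

Noise floor: N = −174 + 10 log₁₀(B) + NF
10 log₁₀(1.91×10⁷) = 72.81 dB
N = −174 + 72.81 + 3.80 = −97.39 dBm
SNR = P_sig − N = −69.0 − (−97.39) = 28.39 dB → 28.4 dB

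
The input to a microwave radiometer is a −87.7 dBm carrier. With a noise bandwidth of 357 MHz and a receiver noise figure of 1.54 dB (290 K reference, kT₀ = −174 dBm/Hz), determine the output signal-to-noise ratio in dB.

Noise floor: N = −174 + 10 log₁₀(B) + NF
10 log₁₀(3.57×10⁸) = 85.53 dB
N = −174 + 85.53 + 1.54 = −86.93 dBm
SNR = P_sig − N = −87.7 − (−86.93) = −0.77 dB → −0.8 dB

−0.8 dB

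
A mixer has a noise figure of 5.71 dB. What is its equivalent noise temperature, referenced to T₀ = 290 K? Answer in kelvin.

790 K

F = 10^(5.71/10) = 3.72392
T_e = (F − 1)·T₀ = (3.72392 − 1) × 290 = 790 K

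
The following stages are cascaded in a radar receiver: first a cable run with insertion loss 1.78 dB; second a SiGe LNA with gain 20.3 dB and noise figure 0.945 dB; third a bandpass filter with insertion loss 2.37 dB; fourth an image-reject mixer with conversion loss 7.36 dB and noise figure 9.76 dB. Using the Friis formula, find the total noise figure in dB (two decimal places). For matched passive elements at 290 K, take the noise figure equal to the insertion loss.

3.20 dB

Convert to linear (a loss of L dB is a gain of −L dB): F_i = 10^(NF_i/10), G_i = 10^(G_i,dB/10)
  Stage 1: F_1 = 10^(1.78/10) = 1.507, G_1 = 10^(−1.78/10) = 0.6637
  Stage 2: F_2 = 10^(0.945/10) = 1.243, G_2 = 10^(20.3/10) = 107.2
  Stage 3: F_3 = 10^(2.37/10) = 1.726, G_3 = 10^(−2.37/10) = 0.5794
  Stage 4: F_4 = 10^(9.76/10) = 9.462, G_4 = 10^(−7.36/10) = 0.1837
Friis cascade:
  F = 1.507 + (1.243 − 1)/0.6637 + (1.726 − 1)/71.12 + (9.462 − 1)/41.21 = 2.088
NF = 10 log₁₀(2.088) = 3.20 dB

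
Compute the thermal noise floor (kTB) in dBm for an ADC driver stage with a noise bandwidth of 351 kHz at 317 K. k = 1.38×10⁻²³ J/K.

−118.1 dBm

P_n = kTB = 1.38×10⁻²³ × 317 × 3.51×10⁵ = 1.54×10⁻¹⁵ W
In dBm: 10 log₁₀(1.54×10⁻¹⁵ / 10⁻³) = −118.1 dBm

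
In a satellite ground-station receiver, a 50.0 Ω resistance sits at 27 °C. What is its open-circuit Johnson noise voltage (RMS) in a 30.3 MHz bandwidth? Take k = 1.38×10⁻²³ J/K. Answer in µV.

5.01 µV

T = 27 °C + 273.15 = 300.15 K
V_n = √(4kTRB)
4kTRB = 4 × 1.38×10⁻²³ × 300.15 × 5.00×10¹ × 3.03×10⁷ = 2.51×10⁻¹¹ V²
V_n = √(2.51×10⁻¹¹) = 5.01×10⁻⁶ V = 5.01 µV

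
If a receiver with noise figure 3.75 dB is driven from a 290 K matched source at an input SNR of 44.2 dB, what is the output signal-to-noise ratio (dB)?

40.45 dB

By definition F = SNR_in/SNR_out, so in dB: SNR_out = SNR_in − NF
SNR_out = 44.2 − 3.75 = 40.45 dB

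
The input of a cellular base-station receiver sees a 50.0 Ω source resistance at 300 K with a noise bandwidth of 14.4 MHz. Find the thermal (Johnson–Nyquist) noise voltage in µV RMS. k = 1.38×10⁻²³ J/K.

3.45 µV

V_n = √(4kTRB)
4kTRB = 4 × 1.38×10⁻²³ × 300 × 5.00×10¹ × 1.44×10⁷ = 1.19×10⁻¹¹ V²
V_n = √(1.19×10⁻¹¹) = 3.45×10⁻⁶ V = 3.45 µV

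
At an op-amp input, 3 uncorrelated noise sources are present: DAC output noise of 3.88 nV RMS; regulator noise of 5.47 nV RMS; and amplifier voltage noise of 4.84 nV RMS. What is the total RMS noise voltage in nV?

8.27 nV

Uncorrelated sources add in power (mean-square): V_tot = √(ΣV_i²)
V_tot = √[(3.88×10⁻⁹)² + (5.47×10⁻⁹)² + (4.84×10⁻⁹)²] = 8.27×10⁻⁹ V = 8.27 nV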